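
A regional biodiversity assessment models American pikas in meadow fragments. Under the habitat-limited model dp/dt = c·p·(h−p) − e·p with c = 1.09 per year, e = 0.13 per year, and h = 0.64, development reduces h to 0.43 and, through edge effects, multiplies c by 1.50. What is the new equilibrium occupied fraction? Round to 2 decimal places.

Before: p* = h − e/c = 0.64 − 0.13/1.09 = 0.64 − 0.1193 = 0.5207.
After: c = 1.635, e = 0.13, h = 0.43; p* = 0.43 − 0.13/1.635 = 0.3505.

0.35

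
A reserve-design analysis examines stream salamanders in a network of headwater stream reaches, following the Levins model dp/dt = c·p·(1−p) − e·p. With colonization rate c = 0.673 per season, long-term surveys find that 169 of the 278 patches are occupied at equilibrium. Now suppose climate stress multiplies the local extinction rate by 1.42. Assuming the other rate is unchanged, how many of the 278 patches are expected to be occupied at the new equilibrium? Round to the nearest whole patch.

123

Observed p* = 169/278 = 0.60791.
Balance c(1−p*) = e gives e = 0.673×(1 − 0.60791) = 0.26388.
New p* = 1 − e/c = 1 − 0.37471/0.67300 = 0.44322.
Expected occupied = 278 × 0.44322 = 123.22 ≈ 123.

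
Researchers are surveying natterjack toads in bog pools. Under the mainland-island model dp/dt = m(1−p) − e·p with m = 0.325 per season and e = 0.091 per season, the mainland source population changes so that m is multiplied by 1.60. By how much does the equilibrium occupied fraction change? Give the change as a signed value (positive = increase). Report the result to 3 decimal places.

Before: p* = 0.325/(0.325+0.091) = 0.7812.
After: m = 0.52, e = 0.091; p* = 0.52/0.6110 = 0.8511.
Δp* = 0.8511 − 0.7812 = +0.0698.

0.070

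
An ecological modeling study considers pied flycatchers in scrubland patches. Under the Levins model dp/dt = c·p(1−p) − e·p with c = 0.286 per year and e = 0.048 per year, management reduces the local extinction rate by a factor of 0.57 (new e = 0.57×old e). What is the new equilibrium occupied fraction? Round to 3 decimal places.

0.904

Before: p* = 1 − 0.048/0.286 = 0.8322.
After the change, c = 0.286, e = 0.02736, so p* = 1 − 0.02736/0.286 = 0.9043.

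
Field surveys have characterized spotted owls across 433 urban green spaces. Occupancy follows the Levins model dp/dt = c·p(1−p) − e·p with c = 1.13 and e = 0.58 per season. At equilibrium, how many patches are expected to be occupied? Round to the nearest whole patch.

p* = 1 − e/c = 1 − 0.58/1.13 = 0.4867.
Expected occupied patches = N × p* = 433 × 0.4867 = 210.75 ≈ 211.

211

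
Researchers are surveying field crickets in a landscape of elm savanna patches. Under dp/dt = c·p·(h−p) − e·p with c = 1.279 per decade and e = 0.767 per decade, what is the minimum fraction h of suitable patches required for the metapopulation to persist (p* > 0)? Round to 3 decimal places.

p* = h − e/c is positive only when h > e/c.
h_min = e/c = 0.767/1.279 = 0.5997.

0.600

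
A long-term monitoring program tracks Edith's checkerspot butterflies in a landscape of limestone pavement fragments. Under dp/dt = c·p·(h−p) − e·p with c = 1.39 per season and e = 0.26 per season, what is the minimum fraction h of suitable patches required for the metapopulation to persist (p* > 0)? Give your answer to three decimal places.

0.187

p* = h − e/c is positive only when h > e/c.
h_min = e/c = 0.26/1.39 = 0.1871.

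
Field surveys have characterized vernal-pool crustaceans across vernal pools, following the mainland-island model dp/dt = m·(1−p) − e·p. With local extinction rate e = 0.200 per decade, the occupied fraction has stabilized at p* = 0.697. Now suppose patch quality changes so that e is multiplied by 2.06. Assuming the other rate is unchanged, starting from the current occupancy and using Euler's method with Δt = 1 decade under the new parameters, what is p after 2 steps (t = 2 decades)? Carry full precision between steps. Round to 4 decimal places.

0.5303

Balance m(1−p*) = e·p* gives m = e·p*/(1−p*) = 0.200×0.69700/0.30300 = 0.46007.
Starting from p₀ = 0.69700; update p ← p + (dp/dt)·Δt with the new parameters.
t = 1: p = 0.69700 + (-0.14776) = 0.54924
t = 2: p = 0.54924 + (-0.01890) = 0.53033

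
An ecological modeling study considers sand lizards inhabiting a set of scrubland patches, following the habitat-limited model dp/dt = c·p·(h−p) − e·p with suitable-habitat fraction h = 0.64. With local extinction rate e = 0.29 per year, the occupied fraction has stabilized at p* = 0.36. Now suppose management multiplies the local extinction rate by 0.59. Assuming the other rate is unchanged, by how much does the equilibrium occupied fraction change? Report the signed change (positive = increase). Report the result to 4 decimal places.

Balance c(h−p*) = e gives c = e/(0.64 − 0.36000) = 0.29/0.28000 = 1.03571.
New p* = 0.64 − e/c = 0.64 − 0.17110/1.03571 = 0.47480.
Δp* = 0.47480 − 0.36000 = +0.11480.

0.1148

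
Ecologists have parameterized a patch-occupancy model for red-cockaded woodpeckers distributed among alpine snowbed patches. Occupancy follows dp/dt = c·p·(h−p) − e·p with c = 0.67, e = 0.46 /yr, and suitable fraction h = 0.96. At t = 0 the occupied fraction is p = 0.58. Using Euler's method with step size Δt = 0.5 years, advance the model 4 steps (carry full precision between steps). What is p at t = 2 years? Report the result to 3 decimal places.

Update rule: p ← p + [c·p·(h−p) − e·p]·Δt with Δt = 0.5.
t = 0.5: p = 0.58000 + (-0.05957) = 0.52043
t = 1: p = 0.52043 + (-0.04306) = 0.47737
t = 1.5: p = 0.47737 + (-0.03261) = 0.44476
t = 2: p = 0.44476 + (-0.02553) = 0.41923

0.419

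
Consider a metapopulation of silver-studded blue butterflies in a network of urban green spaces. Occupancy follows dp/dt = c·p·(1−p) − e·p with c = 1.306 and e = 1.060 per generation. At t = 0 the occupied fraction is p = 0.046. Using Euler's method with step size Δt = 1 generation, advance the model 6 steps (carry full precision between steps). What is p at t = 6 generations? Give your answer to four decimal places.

0.1086

Update rule: p ← p + [c·p·(1−p) − e·p]·Δt with Δt = 1.
  1  |  dp/dt·Δt = +0.008553  |  p_1 = 0.054553
  2  |  dp/dt·Δt = +0.009533  |  p_2 = 0.064086
  3  |  dp/dt·Δt = +0.010401  |  p_3 = 0.074487
  4  |  dp/dt·Δt = +0.011078  |  p_4 = 0.085565
  5  |  dp/dt·Δt = +0.011487  |  p_5 = 0.097052
  6  |  dp/dt·Δt = +0.011573  |  p_6 = 0.108626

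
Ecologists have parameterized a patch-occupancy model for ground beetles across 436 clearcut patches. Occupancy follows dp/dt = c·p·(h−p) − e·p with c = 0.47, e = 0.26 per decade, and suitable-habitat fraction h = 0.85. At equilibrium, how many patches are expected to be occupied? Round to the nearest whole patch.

p* = h − e/c = 0.85 − 0.5532 = 0.2968.
Expected occupied patches = N × p* = 436 × 0.2968 = 129.41 ≈ 129.

129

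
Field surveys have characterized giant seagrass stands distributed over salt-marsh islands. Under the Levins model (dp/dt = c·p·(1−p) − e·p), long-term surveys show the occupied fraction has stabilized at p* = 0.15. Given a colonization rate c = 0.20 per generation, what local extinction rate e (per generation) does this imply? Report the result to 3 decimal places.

0.170

At equilibrium c(1−p*) = e.
e = 0.20 × (1 − 0.15) = 0.20 × 0.8500 = 0.1700.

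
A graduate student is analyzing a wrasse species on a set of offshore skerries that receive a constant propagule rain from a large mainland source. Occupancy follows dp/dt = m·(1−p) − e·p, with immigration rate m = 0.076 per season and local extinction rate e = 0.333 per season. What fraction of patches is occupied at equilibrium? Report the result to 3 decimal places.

Setting dp/dt = 0: m − m·p* = e·p*, so m = (m+e)·p*.
p* = m/(m+e) = 0.076/(0.076+0.333) = 0.076/0.4090 = 0.1858.

0.186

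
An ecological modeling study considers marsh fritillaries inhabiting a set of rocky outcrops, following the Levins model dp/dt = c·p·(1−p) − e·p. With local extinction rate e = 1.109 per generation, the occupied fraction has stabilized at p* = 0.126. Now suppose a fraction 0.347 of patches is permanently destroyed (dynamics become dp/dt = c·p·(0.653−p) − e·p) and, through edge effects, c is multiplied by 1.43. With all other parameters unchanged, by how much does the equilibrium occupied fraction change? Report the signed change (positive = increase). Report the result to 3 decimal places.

-0.084

Balance c(1−p*) = e gives c = e/(1 − 0.12600) = 1.109/0.87400 = 1.26888.
New p* = 0.653 − e/c = 0.653 − 1.10900/1.81450 = 0.04181.
Δp* = 0.04181 − 0.12600 = -0.08419.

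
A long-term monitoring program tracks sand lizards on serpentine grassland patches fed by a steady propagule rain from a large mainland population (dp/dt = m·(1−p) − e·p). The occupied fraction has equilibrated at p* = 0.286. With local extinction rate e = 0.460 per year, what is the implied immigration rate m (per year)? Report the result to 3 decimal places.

0.184

At equilibrium m(1−p*) = e·p*, so m = e·p*/(1−p*).
m = 0.460 × 0.286 / 0.7140 = 0.1316/0.7140 = 0.1843.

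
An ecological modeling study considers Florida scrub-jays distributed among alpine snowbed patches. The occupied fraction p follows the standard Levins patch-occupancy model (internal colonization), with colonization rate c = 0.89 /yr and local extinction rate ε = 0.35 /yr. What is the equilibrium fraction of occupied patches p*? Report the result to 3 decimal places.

0.607

At equilibrium, colonization balances extinction: c·p*·(1−p*) = ε·p*.
So p* = 1 − ε/c = 1 − 0.35/0.89 = 1 − 0.3933 = 0.6067.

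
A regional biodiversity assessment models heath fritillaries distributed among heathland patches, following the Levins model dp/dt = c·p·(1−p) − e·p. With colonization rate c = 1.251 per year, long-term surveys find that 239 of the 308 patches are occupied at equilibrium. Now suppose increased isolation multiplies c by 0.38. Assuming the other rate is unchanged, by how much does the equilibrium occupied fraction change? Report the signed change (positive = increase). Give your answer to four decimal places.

-0.3655

Observed p* = 239/308 = 0.77597.
Balance c(1−p*) = e gives e = 1.251×(1 − 0.77597) = 0.28026.
New p* = 1 − e/c = 1 − 0.28026/0.47538 = 0.41045.
Δp* = 0.41045 − 0.77597 = -0.36552.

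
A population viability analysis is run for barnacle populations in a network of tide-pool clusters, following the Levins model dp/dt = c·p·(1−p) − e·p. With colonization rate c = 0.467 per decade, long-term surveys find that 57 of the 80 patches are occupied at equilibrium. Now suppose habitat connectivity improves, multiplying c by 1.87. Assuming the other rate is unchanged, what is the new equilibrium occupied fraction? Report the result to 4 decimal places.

Observed p* = 57/80 = 0.71250.
Balance c(1−p*) = e gives e = 0.467×(1 − 0.71250) = 0.13426.
New p* = 1 − e/c = 1 − 0.13426/0.87329 = 0.84626.

0.8463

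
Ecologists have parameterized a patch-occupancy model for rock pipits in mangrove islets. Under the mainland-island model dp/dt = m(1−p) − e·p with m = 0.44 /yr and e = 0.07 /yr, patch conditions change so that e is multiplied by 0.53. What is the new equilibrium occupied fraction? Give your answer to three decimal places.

0.922

Before: p* = 0.44/(0.44+0.07) = 0.8627.
After: m = 0.44, e = 0.0371; p* = 0.44/0.4771 = 0.9222.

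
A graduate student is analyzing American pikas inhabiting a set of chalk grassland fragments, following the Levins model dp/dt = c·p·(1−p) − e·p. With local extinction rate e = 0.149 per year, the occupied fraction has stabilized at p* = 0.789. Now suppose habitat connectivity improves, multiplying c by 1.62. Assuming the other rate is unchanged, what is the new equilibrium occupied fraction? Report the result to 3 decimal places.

0.870

Balance c(1−p*) = e gives c = e/(1 − 0.78900) = 0.149/0.21100 = 0.70616.
New p* = 1 − e/c = 1 − 0.14900/1.14398 = 0.86975.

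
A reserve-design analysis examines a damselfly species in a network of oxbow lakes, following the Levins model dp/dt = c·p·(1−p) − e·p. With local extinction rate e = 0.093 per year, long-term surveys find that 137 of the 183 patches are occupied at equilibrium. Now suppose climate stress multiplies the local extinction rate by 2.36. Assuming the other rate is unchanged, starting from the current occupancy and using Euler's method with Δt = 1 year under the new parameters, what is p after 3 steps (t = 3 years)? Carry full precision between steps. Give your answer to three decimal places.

0.553

Observed p* = 137/183 = 0.74863.
Balance c(1−p*) = e gives c = e/(1 − 0.74863) = 0.093/0.25137 = 0.36998.
Starting from p₀ = 0.74863; update p ← p + (dp/dt)·Δt with the new parameters.
p: 0.74863 → 0.65395  (Δp = -0.09469)
p: 0.65395 → 0.59414  (Δp = -0.05980)
p: 0.59414 → 0.55296  (Δp = -0.04119)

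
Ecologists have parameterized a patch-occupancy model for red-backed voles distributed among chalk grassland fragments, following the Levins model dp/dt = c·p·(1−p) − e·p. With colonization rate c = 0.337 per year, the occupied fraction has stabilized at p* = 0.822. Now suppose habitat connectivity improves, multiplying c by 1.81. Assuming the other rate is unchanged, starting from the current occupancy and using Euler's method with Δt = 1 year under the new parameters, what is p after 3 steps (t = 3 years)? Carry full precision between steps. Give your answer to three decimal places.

Balance c(1−p*) = e gives e = 0.337×(1 − 0.82200) = 0.05999.
Starting from p₀ = 0.82200; update p ← p + (dp/dt)·Δt with the new parameters.
step 1: Δp = +0.03994, p = 0.86194
step 2: Δp = +0.02088, p = 0.88282
step 3: Δp = +0.01014, p = 0.89296

0.893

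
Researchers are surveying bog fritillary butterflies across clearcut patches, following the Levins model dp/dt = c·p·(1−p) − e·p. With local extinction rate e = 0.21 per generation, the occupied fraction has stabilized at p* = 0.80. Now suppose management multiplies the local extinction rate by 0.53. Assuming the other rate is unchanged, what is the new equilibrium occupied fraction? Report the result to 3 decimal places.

0.894

Balance c(1−p*) = e gives c = e/(1 − 0.80000) = 0.21/0.20000 = 1.05000.
New p* = 1 − e/c = 1 − 0.11130/1.05000 = 0.89400.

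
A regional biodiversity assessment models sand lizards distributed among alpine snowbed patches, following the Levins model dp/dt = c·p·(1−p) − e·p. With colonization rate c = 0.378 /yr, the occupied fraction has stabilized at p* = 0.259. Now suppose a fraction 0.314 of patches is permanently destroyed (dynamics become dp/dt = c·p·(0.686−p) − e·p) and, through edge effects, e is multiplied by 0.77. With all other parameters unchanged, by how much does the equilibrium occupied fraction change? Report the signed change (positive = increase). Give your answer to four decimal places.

Balance c(1−p*) = e gives e = 0.378×(1 − 0.25900) = 0.28010.
New p* = 0.686 − e/c = 0.686 − 0.21568/0.37800 = 0.11542.
Δp* = 0.11542 − 0.25900 = -0.14358.

-0.1436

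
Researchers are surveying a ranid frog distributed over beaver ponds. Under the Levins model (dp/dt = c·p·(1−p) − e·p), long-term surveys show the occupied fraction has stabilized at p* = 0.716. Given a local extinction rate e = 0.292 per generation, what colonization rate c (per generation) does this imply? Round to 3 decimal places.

At equilibrium c(1−p*) = e, so c = e/(1−p*).
c = 0.292/(1 − 0.716) = 0.292/0.2840 = 1.0282.

1.028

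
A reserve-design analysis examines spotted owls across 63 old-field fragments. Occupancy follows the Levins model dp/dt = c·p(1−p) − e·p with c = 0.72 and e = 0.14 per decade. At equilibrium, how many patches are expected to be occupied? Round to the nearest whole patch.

51

p* = 1 − e/c = 1 − 0.14/0.72 = 0.8056.
Expected occupied patches = N × p* = 63 × 0.8056 = 50.75 ≈ 51.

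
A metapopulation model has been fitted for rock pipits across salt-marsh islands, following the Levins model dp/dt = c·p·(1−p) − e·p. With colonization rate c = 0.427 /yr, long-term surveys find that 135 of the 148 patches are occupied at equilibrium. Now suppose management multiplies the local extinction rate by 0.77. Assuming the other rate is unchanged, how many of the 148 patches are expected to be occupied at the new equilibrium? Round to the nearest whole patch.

138

Observed p* = 135/148 = 0.91216.
Balance c(1−p*) = e gives e = 0.427×(1 − 0.91216) = 0.03751.
New p* = 1 − e/c = 1 − 0.02888/0.42700 = 0.93237.
Expected occupied = 148 × 0.93237 = 137.99 ≈ 138.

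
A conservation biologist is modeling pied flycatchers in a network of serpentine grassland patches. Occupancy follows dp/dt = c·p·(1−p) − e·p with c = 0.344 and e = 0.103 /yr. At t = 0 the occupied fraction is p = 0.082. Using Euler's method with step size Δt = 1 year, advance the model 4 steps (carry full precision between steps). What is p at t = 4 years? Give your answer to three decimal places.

Update rule: p ← p + [c·p·(1−p) − e·p]·Δt with Δt = 1.
step 1: Δp = +0.01745, p = 0.09945
step 2: Δp = +0.02057, p = 0.12001
step 3: Δp = +0.02397, p = 0.14398
step 4: Δp = +0.02757, p = 0.17155

0.172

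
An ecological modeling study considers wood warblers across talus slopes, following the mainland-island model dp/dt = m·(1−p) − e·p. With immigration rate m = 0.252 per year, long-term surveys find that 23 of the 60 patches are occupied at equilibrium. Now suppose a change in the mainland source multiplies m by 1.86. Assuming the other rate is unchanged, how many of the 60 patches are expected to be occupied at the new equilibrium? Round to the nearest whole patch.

Observed p* = 23/60 = 0.38333.
Balance m(1−p*) = e·p* gives e = m(1−p*)/p* = 0.252×0.61667/0.38333 = 0.40540.
New p* = m/(m+e) = 0.46872/(0.46872+0.40540) = 0.53622.
Expected occupied = 60 × 0.53622 = 32.17 ≈ 32.

32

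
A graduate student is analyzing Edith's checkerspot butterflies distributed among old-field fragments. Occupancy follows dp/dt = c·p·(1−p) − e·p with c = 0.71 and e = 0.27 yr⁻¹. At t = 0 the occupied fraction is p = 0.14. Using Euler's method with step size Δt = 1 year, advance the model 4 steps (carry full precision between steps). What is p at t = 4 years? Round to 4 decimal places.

0.3786

Update rule: p ← p + [c·p·(1−p) − e·p]·Δt with Δt = 1.
p: 0.14000 → 0.18768  (Δp = +0.04768)
p: 0.18768 → 0.24526  (Δp = +0.05757)
p: 0.24526 → 0.31046  (Δp = +0.06521)
p: 0.31046 → 0.37863  (Δp = +0.06817)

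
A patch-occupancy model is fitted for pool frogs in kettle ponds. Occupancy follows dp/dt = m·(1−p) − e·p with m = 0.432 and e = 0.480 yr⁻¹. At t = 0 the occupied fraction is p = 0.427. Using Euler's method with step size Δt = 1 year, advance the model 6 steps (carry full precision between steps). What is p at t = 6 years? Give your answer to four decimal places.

0.4737

Update rule: p ← p + [m·(1−p) − e·p]·Δt with Δt = 1.
  1  |  dp/dt·Δt = +0.042576  |  p_1 = 0.469576
  2  |  dp/dt·Δt = +0.003747  |  p_2 = 0.473323
  3  |  dp/dt·Δt = +0.000330  |  p_3 = 0.473652
  4  |  dp/dt·Δt = +0.000029  |  p_4 = 0.473681
  5  |  dp/dt·Δt = +0.000003  |  p_5 = 0.473684
  6  |  dp/dt·Δt = +0.000000  |  p_6 = 0.473684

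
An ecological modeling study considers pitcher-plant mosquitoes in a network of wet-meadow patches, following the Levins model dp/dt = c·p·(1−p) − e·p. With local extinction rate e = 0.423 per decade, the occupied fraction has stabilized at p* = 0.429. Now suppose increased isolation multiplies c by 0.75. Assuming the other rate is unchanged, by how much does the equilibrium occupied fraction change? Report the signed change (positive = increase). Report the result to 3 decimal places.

Balance c(1−p*) = e gives c = e/(1 − 0.42900) = 0.423/0.57100 = 0.74081.
New p* = 1 − e/c = 1 − 0.42300/0.55561 = 0.23867.
Δp* = 0.23867 − 0.42900 = -0.19033.

-0.190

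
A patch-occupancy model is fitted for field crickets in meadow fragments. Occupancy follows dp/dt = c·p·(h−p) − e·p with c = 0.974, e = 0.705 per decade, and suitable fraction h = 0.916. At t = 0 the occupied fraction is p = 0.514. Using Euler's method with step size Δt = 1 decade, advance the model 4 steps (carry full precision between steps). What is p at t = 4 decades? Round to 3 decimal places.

Update rule: p ← p + [c·p·(h−p) − e·p]·Δt with Δt = 1.
p: 0.51400 → 0.35289  (Δp = -0.16111)
p: 0.35289 → 0.29765  (Δp = -0.05524)
p: 0.29765 → 0.26707  (Δp = -0.03058)
p: 0.26707 → 0.24759  (Δp = -0.01948)

0.248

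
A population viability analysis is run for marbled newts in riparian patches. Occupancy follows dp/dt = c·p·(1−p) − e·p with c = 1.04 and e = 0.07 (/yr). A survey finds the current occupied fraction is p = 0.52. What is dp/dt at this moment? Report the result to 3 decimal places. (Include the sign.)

Colonization term: c·p·(1−p) = 1.04×0.52×0.4800 = 0.25958.
Extinction term: e·p = 0.03640.
dp/dt = 0.25958 − 0.03640 = 0.22318.

0.223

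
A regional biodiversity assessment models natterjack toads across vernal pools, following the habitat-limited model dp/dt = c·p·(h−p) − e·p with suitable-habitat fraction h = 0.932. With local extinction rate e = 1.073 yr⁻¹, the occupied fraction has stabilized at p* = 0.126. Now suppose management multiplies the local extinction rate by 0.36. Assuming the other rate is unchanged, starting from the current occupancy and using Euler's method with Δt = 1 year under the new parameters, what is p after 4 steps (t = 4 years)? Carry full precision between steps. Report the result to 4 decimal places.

Balance c(h−p*) = e gives c = e/(0.932 − 0.12600) = 1.073/0.80600 = 1.33127.
Starting from p₀ = 0.12600; update p ← p + (dp/dt)·Δt with the new parameters.
t = 1: p = 0.12600 + (+0.08653) = 0.21253
t = 2: p = 0.21253 + (+0.12147) = 0.33399
t = 3: p = 0.33399 + (+0.13688) = 0.47087
t = 4: p = 0.47087 + (+0.10717) = 0.57804

0.5780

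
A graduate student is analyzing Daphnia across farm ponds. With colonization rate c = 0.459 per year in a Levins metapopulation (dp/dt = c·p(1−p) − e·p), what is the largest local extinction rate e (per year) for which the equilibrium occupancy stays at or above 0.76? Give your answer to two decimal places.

0.11

1 − e/c ≥ 0.76 ⇒ e ≤ c(1 − 0.76) = 0.459 × 0.2400.
e_max = 0.1102.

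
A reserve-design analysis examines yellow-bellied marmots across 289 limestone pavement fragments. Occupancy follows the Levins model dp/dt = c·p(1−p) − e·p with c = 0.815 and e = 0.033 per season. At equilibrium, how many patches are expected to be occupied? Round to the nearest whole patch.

p* = 1 − e/c = 1 − 0.033/0.815 = 0.9595.
Expected occupied patches = N × p* = 289 × 0.9595 = 277.30 ≈ 277.

277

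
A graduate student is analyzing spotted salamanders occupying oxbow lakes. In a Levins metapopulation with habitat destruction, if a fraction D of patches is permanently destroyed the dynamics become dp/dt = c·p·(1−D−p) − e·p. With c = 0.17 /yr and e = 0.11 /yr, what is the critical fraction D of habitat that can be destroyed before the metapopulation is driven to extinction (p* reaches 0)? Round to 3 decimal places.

The nontrivial equilibrium is p* = (1−D) − e/c; extinction occurs when this hits zero.
So D_crit = 1 − e/c = 1 − 0.11/0.17 = 1 − 0.6471 = 0.3529.
Note this equals the original equilibrium occupancy — the Levins extinction-debt result.

0.353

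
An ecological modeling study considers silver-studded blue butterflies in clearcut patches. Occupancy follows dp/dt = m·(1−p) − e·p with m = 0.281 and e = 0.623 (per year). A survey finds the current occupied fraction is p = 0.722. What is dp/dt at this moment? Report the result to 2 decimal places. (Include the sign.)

Colonization term: m·(1−p) = 0.281×0.2780 = 0.07812.
Extinction term: e·p = 0.44981.
dp/dt = 0.07812 − 0.44981 = -0.37169.

-0.37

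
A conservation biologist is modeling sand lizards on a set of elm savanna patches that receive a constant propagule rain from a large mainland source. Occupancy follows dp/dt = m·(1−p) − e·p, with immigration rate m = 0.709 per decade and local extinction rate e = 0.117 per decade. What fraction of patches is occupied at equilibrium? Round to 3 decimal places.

Setting dp/dt = 0: m − m·p* = e·p*, so m = (m+e)·p*.
p* = m/(m+e) = 0.709/(0.709+0.117) = 0.709/0.8260 = 0.8584.

0.858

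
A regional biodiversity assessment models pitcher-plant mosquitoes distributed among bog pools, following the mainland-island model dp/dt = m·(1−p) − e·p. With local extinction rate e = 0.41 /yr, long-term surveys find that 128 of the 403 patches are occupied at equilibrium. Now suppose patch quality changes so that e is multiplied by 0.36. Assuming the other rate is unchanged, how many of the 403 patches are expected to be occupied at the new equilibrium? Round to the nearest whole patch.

Observed p* = 128/403 = 0.31762.
Balance m(1−p*) = e·p* gives m = e·p*/(1−p*) = 0.41×0.31762/0.68238 = 0.19084.
New p* = m/(m+e) = 0.19084/(0.19084+0.14760) = 0.56388.
Expected occupied = 403 × 0.56388 = 227.24 ≈ 227.

227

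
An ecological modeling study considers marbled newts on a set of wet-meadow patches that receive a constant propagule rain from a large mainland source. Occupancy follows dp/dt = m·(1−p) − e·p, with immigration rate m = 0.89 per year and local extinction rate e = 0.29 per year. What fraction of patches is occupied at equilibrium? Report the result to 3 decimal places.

0.754

Setting dp/dt = 0: m − m·p* = e·p*, so m = (m+e)·p*.
p* = m/(m+e) = 0.89/(0.89+0.29) = 0.89/1.1800 = 0.7542.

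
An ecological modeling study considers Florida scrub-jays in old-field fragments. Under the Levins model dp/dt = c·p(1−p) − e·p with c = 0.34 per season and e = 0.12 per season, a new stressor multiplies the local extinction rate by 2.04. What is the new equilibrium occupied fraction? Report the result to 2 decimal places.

0.28

Before: p* = 1 − 0.12/0.34 = 0.6471.
After the change, c = 0.34, e = 0.2448, so p* = 1 − 0.2448/0.34 = 0.2800.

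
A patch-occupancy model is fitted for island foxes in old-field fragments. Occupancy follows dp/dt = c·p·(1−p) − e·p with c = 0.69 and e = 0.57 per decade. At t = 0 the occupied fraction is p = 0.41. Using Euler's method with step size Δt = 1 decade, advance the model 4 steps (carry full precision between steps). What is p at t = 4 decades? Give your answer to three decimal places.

Update rule: p ← p + [c·p·(1−p) − e·p]·Δt with Δt = 1.
p: 0.41000 → 0.34321  (Δp = -0.06679)
p: 0.34321 → 0.30312  (Δp = -0.04009)
p: 0.30312 → 0.27610  (Δp = -0.02702)
p: 0.27610 → 0.25663  (Δp = -0.01947)

0.257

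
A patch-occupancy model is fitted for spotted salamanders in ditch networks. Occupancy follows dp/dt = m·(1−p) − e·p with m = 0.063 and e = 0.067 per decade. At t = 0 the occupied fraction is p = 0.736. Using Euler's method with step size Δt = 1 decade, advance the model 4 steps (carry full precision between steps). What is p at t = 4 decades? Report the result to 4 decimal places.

Update rule: p ← p + [m·(1−p) − e·p]·Δt with Δt = 1.
step 1: Δp = -0.03268, p = 0.70332
step 2: Δp = -0.02843, p = 0.67489
step 3: Δp = -0.02474, p = 0.65015
step 4: Δp = -0.02152, p = 0.62863

0.6286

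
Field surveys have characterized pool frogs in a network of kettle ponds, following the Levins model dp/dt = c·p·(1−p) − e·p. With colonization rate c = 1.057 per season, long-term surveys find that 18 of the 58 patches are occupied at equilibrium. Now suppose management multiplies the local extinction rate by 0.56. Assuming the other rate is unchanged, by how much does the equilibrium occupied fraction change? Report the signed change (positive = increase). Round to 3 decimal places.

Observed p* = 18/58 = 0.31034.
Balance c(1−p*) = e gives e = 1.057×(1 − 0.31034) = 0.72897.
New p* = 1 − e/c = 1 − 0.40822/1.05700 = 0.61379.
Δp* = 0.61379 − 0.31034 = +0.30345.

0.303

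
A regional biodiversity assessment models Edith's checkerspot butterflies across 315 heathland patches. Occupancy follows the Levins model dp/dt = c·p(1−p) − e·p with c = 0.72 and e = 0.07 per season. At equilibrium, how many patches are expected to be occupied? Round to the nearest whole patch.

284

p* = 1 − e/c = 1 − 0.07/0.72 = 0.9028.
Expected occupied patches = N × p* = 315 × 0.9028 = 284.38 ≈ 284.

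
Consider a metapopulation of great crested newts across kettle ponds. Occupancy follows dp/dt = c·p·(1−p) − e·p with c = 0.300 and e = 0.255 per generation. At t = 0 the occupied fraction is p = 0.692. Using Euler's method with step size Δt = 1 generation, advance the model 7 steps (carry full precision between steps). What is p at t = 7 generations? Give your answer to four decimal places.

Update rule: p ← p + [c·p·(1−p) − e·p]·Δt with Δt = 1.
p: 0.69200 → 0.57948  (Δp = -0.11252)
p: 0.57948 → 0.50482  (Δp = -0.07466)
p: 0.50482 → 0.45108  (Δp = -0.05374)
p: 0.45108 → 0.41034  (Δp = -0.04074)
p: 0.41034 → 0.37829  (Δp = -0.03205)
p: 0.37829 → 0.35238  (Δp = -0.02591)
p: 0.35238 → 0.33099  (Δp = -0.02139)

0.3310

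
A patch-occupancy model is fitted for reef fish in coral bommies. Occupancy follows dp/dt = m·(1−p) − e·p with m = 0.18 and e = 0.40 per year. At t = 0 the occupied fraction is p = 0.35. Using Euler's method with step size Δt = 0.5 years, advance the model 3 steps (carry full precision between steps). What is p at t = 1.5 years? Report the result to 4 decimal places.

Update rule: p ← p + [m·(1−p) − e·p]·Δt with Δt = 0.5.
t = 0.5: p = 0.35000 + (-0.01150) = 0.33850
t = 1: p = 0.33850 + (-0.00816) = 0.33033
t = 1.5: p = 0.33033 + (-0.00580) = 0.32454

0.3245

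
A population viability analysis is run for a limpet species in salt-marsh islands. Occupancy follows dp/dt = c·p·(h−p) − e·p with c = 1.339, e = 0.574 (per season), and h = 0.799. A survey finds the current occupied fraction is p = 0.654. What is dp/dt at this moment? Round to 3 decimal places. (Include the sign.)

Colonization term: c·p·(h−p) = 1.339×0.654×0.1450 = 0.12698.
Extinction term: e·p = 0.37540.
dp/dt = 0.12698 − 0.37540 = -0.24842.

-0.248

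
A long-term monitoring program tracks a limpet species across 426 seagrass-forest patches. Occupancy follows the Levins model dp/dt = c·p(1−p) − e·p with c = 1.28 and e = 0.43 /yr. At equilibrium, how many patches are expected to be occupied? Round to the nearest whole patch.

283

p* = 1 − e/c = 1 − 0.43/1.28 = 0.6641.
Expected occupied patches = N × p* = 426 × 0.6641 = 282.89 ≈ 283.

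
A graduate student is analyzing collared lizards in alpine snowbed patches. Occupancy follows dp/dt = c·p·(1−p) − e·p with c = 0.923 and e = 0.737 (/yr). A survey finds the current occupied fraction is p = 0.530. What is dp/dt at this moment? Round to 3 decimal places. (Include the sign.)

Colonization term: c·p·(1−p) = 0.923×0.530×0.4700 = 0.22992.
Extinction term: e·p = 0.39061.
dp/dt = 0.22992 − 0.39061 = -0.16069.

-0.161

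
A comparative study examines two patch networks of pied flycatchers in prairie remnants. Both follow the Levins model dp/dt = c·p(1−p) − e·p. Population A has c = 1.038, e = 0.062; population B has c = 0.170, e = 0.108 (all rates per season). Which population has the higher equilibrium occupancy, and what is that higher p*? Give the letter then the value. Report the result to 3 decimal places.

A: p*_A = 1 − 0.062/1.038 = 0.9403.
B: p*_B = 1 − 0.108/0.170 = 0.3647.
A is higher at 0.9403.

A, 0.940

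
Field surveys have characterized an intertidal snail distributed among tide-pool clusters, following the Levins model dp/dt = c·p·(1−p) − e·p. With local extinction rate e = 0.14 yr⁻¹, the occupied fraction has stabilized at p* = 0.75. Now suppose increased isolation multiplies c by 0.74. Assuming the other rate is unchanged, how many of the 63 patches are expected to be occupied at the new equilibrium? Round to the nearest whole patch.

Balance c(1−p*) = e gives c = e/(1 − 0.75000) = 0.14/0.25000 = 0.56000.
New p* = 1 − e/c = 1 − 0.14000/0.41440 = 0.66216.
Expected occupied = 63 × 0.66216 = 41.72 ≈ 42.

42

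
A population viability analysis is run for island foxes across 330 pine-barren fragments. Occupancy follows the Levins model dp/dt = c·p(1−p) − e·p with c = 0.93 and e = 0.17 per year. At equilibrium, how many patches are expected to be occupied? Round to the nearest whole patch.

270

p* = 1 − e/c = 1 − 0.17/0.93 = 0.8172.
Expected occupied patches = N × p* = 330 × 0.8172 = 269.68 ≈ 270.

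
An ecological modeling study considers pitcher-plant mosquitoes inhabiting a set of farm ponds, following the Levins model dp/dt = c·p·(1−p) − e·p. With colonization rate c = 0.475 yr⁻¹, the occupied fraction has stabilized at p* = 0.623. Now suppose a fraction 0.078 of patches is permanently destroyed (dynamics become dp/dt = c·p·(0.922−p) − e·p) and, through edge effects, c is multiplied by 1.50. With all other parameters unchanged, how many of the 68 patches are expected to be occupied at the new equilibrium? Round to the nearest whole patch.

46

Balance c(1−p*) = e gives e = 0.475×(1 − 0.62300) = 0.17907.
New p* = 0.922 − e/c = 0.922 − 0.17907/0.71250 = 0.67067.
Expected occupied = 68 × 0.67067 = 45.61 ≈ 46.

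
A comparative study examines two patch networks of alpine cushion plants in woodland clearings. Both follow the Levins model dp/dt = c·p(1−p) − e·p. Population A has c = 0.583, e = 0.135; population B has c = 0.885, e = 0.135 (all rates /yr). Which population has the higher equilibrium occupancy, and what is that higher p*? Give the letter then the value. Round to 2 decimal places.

B, 0.85

A: p*_A = 1 − 0.135/0.583 = 0.7684.
B: p*_B = 1 − 0.135/0.885 = 0.8475.
B is higher at 0.8475.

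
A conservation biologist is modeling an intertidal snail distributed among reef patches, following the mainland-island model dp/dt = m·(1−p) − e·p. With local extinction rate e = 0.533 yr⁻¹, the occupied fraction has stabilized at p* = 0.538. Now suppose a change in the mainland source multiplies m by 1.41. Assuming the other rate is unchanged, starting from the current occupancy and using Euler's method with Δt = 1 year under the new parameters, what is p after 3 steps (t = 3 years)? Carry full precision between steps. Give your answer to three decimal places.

0.627

Balance m(1−p*) = e·p* gives m = e·p*/(1−p*) = 0.533×0.53800/0.46200 = 0.62068.
Starting from p₀ = 0.53800; update p ← p + (dp/dt)·Δt with the new parameters.
t = 1: p = 0.53800 + (+0.11757) = 0.65557
t = 2: p = 0.65557 + (-0.04799) = 0.60758
t = 3: p = 0.60758 + (+0.01959) = 0.62717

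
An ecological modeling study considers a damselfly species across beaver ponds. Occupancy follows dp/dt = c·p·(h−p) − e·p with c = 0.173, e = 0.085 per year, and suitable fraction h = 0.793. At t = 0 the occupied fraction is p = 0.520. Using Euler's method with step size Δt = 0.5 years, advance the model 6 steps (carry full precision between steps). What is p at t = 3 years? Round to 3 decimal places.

0.469

Update rule: p ← p + [c·p·(h−p) − e·p]·Δt with Δt = 0.5.
step 1: Δp = -0.00982, p = 0.51018
step 2: Δp = -0.00920, p = 0.50098
step 3: Δp = -0.00864, p = 0.49234
step 4: Δp = -0.00812, p = 0.48422
step 5: Δp = -0.00765, p = 0.47657
step 6: Δp = -0.00721, p = 0.46936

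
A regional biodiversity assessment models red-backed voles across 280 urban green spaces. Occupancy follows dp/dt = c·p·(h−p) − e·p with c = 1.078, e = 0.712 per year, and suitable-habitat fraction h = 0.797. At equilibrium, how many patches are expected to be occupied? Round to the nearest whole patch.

p* = h − e/c = 0.797 − 0.6605 = 0.1365.
Expected occupied patches = N × p* = 280 × 0.1365 = 38.22 ≈ 38.

38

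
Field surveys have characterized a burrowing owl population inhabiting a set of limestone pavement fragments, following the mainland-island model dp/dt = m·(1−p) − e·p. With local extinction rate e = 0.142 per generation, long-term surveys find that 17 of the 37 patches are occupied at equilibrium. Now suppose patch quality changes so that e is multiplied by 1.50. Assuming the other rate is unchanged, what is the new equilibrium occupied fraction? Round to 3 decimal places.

0.362

Observed p* = 17/37 = 0.45946.
Balance m(1−p*) = e·p* gives m = e·p*/(1−p*) = 0.142×0.45946/0.54054 = 0.12070.
New p* = m/(m+e) = 0.12070/(0.12070+0.21300) = 0.36170.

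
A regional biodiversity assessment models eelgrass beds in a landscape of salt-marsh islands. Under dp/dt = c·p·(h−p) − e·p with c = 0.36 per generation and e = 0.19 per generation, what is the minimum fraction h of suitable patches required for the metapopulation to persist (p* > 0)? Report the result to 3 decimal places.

0.528

p* = h − e/c is positive only when h > e/c.
h_min = e/c = 0.19/0.36 = 0.5278.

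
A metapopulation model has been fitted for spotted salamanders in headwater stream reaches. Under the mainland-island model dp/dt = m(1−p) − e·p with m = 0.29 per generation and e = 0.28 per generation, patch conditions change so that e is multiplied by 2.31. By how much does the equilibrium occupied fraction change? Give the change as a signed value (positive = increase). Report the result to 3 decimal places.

Before: p* = 0.29/(0.29+0.28) = 0.5088.
After: m = 0.29, e = 0.6468; p* = 0.29/0.9368 = 0.3096.
Δp* = 0.3096 − 0.5088 = -0.1992.

-0.199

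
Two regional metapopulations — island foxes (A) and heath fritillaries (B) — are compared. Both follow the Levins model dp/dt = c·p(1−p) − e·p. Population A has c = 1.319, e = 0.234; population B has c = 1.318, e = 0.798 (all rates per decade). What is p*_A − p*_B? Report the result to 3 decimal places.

A: p*_A = 1 − 0.234/1.319 = 0.8226.
B: p*_B = 1 − 0.798/1.318 = 0.3945.
p*_A − p*_B = 0.8226 − 0.3945 = 0.4281.

0.428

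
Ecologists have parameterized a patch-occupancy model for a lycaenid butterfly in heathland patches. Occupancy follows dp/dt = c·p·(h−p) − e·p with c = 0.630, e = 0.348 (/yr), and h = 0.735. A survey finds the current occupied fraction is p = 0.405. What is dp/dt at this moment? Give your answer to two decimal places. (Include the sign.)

Colonization term: c·p·(h−p) = 0.630×0.405×0.3300 = 0.08420.
Extinction term: e·p = 0.14094.
dp/dt = 0.08420 − 0.14094 = -0.05674.

-0.06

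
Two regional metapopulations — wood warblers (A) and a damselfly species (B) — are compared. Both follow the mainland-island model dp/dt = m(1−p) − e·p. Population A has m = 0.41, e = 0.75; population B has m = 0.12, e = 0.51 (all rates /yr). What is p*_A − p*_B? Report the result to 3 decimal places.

0.163

A: p*_A = m/(m+e) = 0.41/1.1600 = 0.3534.
B: p*_B = 0.12/0.6300 = 0.1905.
p*_A − p*_B = 0.3534 − 0.1905 = 0.1630.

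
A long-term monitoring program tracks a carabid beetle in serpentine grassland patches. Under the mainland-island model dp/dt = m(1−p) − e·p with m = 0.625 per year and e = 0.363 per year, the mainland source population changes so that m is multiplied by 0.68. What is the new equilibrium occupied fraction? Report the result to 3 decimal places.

0.539

Before: p* = 0.625/(0.625+0.363) = 0.6326.
After: m = 0.425, e = 0.363; p* = 0.425/0.7880 = 0.5393.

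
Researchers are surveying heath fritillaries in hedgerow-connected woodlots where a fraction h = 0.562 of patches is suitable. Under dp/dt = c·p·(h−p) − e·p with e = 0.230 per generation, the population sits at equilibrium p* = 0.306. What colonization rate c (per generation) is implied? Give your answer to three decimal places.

At equilibrium c(h−p*) = e, so c = e/(h−p*).
c = 0.230/(0.562 − 0.306) = 0.230/0.2560 = 0.8984.

0.898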